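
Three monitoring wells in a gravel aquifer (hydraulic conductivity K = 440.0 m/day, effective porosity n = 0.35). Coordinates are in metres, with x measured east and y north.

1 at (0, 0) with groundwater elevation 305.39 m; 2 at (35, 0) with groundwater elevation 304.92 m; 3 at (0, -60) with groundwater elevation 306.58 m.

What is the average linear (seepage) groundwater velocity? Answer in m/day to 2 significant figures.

30 m/day

∂h/∂x = (304.92 − 305.39) / (35 − 0) = -0.01343
∂h/∂y = (306.58 − 305.39) / (-60 − 0) = -0.01983
|∇h| = √(-0.01343² + -0.01983²) = 0.02395
Seepage velocity v = K·i/n = 440.0 × 0.02395 / 0.35 = 30.11 m/day.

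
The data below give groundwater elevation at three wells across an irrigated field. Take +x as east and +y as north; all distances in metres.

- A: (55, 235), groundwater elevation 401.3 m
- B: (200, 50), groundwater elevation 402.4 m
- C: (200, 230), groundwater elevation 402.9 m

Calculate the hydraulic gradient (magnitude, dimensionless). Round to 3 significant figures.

0.0115

Three-point gradient (reference A): Δ to B = (145, -185, +1.1), Δ to C = (145, -5, +1.6).
∂h/∂x = +0.01113, ∂h/∂y = +0.002778 (det = 26100).
|∇h| = √(0.01113² + 0.002778²) = 0.01147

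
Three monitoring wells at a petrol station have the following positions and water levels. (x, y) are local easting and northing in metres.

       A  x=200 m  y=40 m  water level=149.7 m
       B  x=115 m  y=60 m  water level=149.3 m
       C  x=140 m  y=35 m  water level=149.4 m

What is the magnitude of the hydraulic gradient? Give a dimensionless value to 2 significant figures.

Three-point gradient (reference A): Δ to B = (-85, 20, -0.4), Δ to C = (-60, -5, -0.3).
∂h/∂x = +0.004923, ∂h/∂y = +0.0009231 (det = 1625).
|∇h| = √(0.004923² + 0.0009231²) = 0.005009

0.0050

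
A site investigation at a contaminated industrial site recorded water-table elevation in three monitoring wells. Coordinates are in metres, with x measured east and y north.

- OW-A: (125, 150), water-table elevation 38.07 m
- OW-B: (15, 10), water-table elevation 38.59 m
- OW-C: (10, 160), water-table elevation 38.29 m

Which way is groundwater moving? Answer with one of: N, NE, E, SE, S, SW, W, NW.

NE

With h = a·x + b·y + c and OW-A as origin, the differences give:
  (-110)·a + (-140)·b = +0.52
  (-115)·a + 10·b = +0.22
Eliminate b (×10 and ×(-140), subtract): -17200·a = 36.000 → a = ∂h/∂x = -0.002093
Back-substitute: b = ∂h/∂y = -0.002070.
Flow = −∇h = (+0.002093 east, +0.002070 north), which points northeast.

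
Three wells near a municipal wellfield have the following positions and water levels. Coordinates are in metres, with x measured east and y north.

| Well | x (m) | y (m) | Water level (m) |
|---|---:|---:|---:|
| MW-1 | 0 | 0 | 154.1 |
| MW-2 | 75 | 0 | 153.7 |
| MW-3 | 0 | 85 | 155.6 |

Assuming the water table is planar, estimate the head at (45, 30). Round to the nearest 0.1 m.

154.4 m

∂h/∂x = (153.7 − 154.1) / (75 − 0) = -0.005333
∂h/∂y = (155.6 − 154.1) / (85 − 0) = +0.01765
h(45, 30) = 154.1 + (-0.005333)·(45) + (+0.01765)·(30) = 154.1 -0.240 +0.529 = 154.389 m.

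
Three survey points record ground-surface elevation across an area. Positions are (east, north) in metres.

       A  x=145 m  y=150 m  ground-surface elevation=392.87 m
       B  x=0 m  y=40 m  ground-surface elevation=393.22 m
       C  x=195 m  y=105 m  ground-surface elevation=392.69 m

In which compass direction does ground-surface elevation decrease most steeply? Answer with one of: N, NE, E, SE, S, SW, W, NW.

E

With z = a·x + b·y + c and A as origin, the differences give:
  (-145)·a + (-110)·b = +0.35
  50·a + (-45)·b = -0.18
Eliminate b (×(-45) and ×(-110), subtract): 12025·a = -35.550 → a = ∂z/∂x = -0.002956
Back-substitute: b = ∂z/∂y = +0.0007152.
Steepest decrease is along −∇f = (+0.002956 E, -0.0007152 N) → east.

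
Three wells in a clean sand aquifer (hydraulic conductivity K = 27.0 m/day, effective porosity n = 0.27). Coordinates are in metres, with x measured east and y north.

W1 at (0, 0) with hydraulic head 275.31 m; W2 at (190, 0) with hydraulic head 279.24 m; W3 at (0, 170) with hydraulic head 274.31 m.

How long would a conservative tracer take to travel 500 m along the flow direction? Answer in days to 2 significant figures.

∂h/∂x = (279.24 − 275.31) / (190 − 0) = +0.02068
∂h/∂y = (274.31 − 275.31) / (170 − 0) = -0.005882
|∇h| = √(0.02068² + -0.005882²) = 0.0215
Seepage velocity v = K·i/n = 27.0 × 0.0215 / 0.27 = 2.15 m/day.
t = 500 / 2.15 = 232.6 days.

230 days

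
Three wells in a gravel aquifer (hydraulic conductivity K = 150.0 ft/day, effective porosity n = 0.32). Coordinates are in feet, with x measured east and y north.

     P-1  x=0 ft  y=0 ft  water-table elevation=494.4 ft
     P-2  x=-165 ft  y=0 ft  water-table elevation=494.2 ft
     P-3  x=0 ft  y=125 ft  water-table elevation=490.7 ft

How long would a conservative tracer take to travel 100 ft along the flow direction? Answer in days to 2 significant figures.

7.2 days

∂h/∂x = (494.2 − 494.4) / (-165 − 0) = +0.001212
∂h/∂y = (490.7 − 494.4) / (125 − 0) = -0.02960
|∇h| = √(0.001212² + -0.02960²) = 0.02962
Seepage velocity v = K·i/n = 150.0 × 0.02962 / 0.32 = 13.88 ft/day.
t = 100 / 13.88 = 7.205 days.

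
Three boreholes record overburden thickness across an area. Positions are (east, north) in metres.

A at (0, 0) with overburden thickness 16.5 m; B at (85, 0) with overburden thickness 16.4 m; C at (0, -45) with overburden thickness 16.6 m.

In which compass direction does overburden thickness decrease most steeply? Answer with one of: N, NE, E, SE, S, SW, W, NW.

NE

∂d/∂x = (16.4 − 16.5) / (85 − 0) = -0.001176
∂d/∂y = (16.6 − 16.5) / (-45 − 0) = -0.002222
Steepest decrease is along −∇f = (+0.001176 E, +0.002222 N) → northeast.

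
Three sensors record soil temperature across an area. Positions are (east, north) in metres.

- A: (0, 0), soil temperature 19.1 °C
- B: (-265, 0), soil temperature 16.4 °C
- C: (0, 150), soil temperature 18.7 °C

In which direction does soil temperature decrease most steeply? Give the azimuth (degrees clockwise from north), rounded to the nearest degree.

∂T/∂x = (16.4 − 19.1) / (-265 − 0) = +0.01019
∂T/∂y = (18.7 − 19.1) / (150 − 0) = -0.002667
Steepest decrease is along −∇f: components (-0.01019 E, +0.002667 N).
Azimuth = atan2(-0.01019, +0.002667) = 284.7° ≈ 285°.

285°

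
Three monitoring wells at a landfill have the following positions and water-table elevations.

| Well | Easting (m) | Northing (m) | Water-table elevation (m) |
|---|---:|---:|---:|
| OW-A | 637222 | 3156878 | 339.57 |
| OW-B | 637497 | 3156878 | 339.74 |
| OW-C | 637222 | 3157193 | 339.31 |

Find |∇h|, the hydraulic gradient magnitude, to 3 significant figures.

0.00103

∂h/∂x = (339.74 − 339.57) / (637497 − 637222) = +0.0006182
∂h/∂y = (339.31 − 339.57) / (3157193 − 3156878) = -0.0008254
|∇h| = √(0.0006182² + -0.0008254²) = 0.001031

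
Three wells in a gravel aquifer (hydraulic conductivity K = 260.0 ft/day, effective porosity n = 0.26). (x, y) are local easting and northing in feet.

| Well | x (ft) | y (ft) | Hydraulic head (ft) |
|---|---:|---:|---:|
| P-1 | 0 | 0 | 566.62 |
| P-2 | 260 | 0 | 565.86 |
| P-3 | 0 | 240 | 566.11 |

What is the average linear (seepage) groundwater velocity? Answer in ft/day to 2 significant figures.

3.6 ft/day

∂h/∂x = (565.86 − 566.62) / (260 − 0) = -0.002923
∂h/∂y = (566.11 − 566.62) / (240 − 0) = -0.002125
|∇h| = √(-0.002923² + -0.002125²) = 0.003614
Seepage velocity v = K·i/n = 260.0 × 0.003614 / 0.26 = 3.614 ft/day.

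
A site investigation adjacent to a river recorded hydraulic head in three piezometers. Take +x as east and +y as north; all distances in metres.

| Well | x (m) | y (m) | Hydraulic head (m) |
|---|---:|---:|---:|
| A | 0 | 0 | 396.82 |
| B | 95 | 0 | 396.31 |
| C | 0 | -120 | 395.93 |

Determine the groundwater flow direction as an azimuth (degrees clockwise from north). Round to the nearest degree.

∂h/∂x = (396.31 − 396.82) / (95 − 0) = -0.005368
∂h/∂y = (395.93 − 396.82) / (-120 − 0) = +0.007417
Flow direction (−∇h) has components (+0.005368 E, -0.007417 N).
Azimuth = atan2(E, N) = atan2(+0.005368, -0.007417) = 144.1° ≈ 144°.

144°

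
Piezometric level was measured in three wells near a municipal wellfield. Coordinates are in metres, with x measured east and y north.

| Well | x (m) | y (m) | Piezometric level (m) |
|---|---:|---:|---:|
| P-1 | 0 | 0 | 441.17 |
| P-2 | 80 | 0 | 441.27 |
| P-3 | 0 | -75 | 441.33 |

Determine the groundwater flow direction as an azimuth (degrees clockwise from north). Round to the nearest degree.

∂h/∂x = (441.27 − 441.17) / (80 − 0) = +0.001250
∂h/∂y = (441.33 − 441.17) / (-75 − 0) = -0.002133
Flow direction (−∇h) has components (-0.001250 E, +0.002133 N).
Azimuth = atan2(E, N) = atan2(-0.001250, +0.002133) = 329.6° ≈ 330°.

330°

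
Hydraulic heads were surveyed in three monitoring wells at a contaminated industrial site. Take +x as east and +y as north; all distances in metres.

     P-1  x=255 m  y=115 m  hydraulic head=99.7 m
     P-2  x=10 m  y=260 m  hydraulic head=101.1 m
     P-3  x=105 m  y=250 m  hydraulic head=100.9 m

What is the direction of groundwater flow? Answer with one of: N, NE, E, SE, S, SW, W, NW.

S

Differences from P-1: to P-2 (Δx, Δy, Δh) = (-245, 145, +1.4); to P-3 = (-150, 135, +1.2).
Determinant of the coordinate differences = (-245)·135 − (-150)·145 = -11325.
∂h/∂x = [(+1.4)·135 − (+1.2)·145] / -11325 = -0.001325
∂h/∂y = [(-245)·(+1.2) − (-150)·(+1.4)] / -11325 = +0.007417
Flow = −∇h = (+0.001325 east, -0.007417 north), which points south.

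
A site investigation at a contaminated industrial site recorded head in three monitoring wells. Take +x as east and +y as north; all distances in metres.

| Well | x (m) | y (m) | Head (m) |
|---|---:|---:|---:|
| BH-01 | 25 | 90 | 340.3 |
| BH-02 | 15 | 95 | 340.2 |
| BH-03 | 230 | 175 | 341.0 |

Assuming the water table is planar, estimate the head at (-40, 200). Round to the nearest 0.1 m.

339.1 m

Differences from BH-01: to BH-02 (Δx, Δy, Δh) = (-10, 5, -0.1); to BH-03 = (205, 85, +0.7).
Solve a·Δx + b·Δy = Δh: det = (-10)·85 − 205·5 = -1875.
∂h/∂x = [(-0.1)·85 − (+0.7)·5] / -1875 = +0.006400
∂h/∂y = [(-10)·(+0.7) − 205·(-0.1)] / -1875 = -0.007200
h(-40, 200) = 340.3 + (+0.006400)·(-65) + (-0.007200)·(110) = 340.3 -0.416 -0.792 = 339.092 m.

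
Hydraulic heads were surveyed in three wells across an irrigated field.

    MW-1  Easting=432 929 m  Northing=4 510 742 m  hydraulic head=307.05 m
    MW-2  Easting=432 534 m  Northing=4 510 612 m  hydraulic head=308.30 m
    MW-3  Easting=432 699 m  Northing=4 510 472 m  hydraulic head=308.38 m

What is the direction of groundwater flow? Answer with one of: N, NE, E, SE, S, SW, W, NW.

NE

Differences from MW-1: to MW-2 (Δx, Δy, Δh) = (-395, -130, +1.25); to MW-3 = (-230, -270, +1.33).
Determinant of the coordinate differences = (-395)·(-270) − (-230)·(-130) = 76750.
∂h/∂x = [(+1.25)·(-270) − (+1.33)·(-130)] / 76750 = -0.002145
∂h/∂y = [(-395)·(+1.33) − (-230)·(+1.25)] / 76750 = -0.003099
Flow = −∇h = (+0.002145 east, +0.003099 north), which points northeast.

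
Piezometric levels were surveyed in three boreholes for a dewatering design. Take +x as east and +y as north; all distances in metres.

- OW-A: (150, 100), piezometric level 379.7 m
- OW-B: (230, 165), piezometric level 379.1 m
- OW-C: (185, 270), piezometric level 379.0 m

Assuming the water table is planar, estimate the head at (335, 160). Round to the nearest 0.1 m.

Differences from OW-A: to OW-B (Δx, Δy, Δh) = (80, 65, -0.6); to OW-C = (35, 170, -0.7).
Determinant of the coordinate differences = 80·170 − 35·65 = 11325.
∂h/∂x = [(-0.6)·170 − (-0.7)·65] / 11325 = -0.004989
∂h/∂y = [80·(-0.7) − 35·(-0.6)] / 11325 = -0.003091
h(335, 160) = 379.7 + (-0.004989)·(185) + (-0.003091)·(60) = 379.7 -0.923 -0.185 = 378.592 m.

378.6 m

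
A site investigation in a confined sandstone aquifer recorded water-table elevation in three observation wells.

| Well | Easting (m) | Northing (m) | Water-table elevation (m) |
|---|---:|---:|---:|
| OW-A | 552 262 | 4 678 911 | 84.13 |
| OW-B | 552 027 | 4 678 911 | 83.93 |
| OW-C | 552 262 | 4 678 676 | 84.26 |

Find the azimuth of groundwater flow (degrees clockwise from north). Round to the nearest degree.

303°

∂h/∂x = (83.93 − 84.13) / (552027 − 552262) = +0.0008511
∂h/∂y = (84.26 − 84.13) / (4678676 − 4678911) = -0.0005532
Flow direction (−∇h) has components (-0.0008511 E, +0.0005532 N).
Azimuth = atan2(E, N) = atan2(-0.0008511, +0.0005532) = 303.0° ≈ 303°.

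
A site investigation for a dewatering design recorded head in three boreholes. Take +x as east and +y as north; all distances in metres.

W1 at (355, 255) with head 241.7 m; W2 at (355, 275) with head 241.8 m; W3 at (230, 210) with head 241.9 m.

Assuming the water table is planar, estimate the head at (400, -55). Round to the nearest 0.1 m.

240.0 m

Taking W1 as reference: W2−W1 = (0, 20, +0.1); W3−W1 = (-125, -45, +0.2).
Determinant of the coordinate differences = 0·(-45) − (-125)·20 = 2500.
∂h/∂x = [(+0.1)·(-45) − (+0.2)·20] / 2500 = -0.003400
∂h/∂y = [0·(+0.2) − (-125)·(+0.1)] / 2500 = +0.005000
h(400, -55) = 241.7 + (-0.003400)·(45) + (+0.005000)·(-310) = 241.7 -0.153 -1.550 = 239.997 m.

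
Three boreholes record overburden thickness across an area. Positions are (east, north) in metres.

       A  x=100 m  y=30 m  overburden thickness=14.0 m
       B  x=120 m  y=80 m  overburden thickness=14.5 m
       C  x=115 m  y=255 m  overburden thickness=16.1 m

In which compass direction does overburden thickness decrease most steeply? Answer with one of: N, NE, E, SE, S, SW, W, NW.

With d = a·x + b·y + c and A as origin, the differences give:
  20·a + 50·b = +0.5
  15·a + 225·b = +2.1
Eliminate b (×225 and ×50, subtract): 3750·a = 7.50 → a = ∂d/∂x = +0.002000
Back-substitute: b = ∂d/∂y = +0.009200.
Steepest decrease is along −∇f = (-0.002000 E, -0.009200 N) → south.

S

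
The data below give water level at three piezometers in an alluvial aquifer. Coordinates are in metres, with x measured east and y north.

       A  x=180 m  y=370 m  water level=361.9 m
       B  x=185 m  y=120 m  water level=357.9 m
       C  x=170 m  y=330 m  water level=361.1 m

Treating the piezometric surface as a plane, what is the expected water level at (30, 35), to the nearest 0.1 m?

Taking A as reference: B−A = (5, -250, -4.0); C−A = (-10, -40, -0.8).
Determinant of the coordinate differences = 5·(-40) − (-10)·(-250) = -2700.
∂h/∂x = [(-4.0)·(-40) − (-0.8)·(-250)] / -2700 = +0.01481
∂h/∂y = [5·(-0.8) − (-10)·(-4.0)] / -2700 = +0.01630
h(30, 35) = 361.9 + (+0.01481)·(-150) + (+0.01630)·(-335) = 361.9 -2.222 -5.459 = 354.219 m.

354.2 m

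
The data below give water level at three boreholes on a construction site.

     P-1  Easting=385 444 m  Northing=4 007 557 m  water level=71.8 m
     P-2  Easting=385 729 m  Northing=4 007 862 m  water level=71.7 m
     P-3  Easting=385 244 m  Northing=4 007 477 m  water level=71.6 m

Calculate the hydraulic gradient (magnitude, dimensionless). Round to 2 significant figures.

Taking P-1 as reference: P-2−P-1 = (285, 305, -0.1); P-3−P-1 = (-200, -80, -0.2).
Determinant of the coordinate differences = 285·(-80) − (-200)·305 = 38200.
∂h/∂x = [(-0.1)·(-80) − (-0.2)·305] / 38200 = +0.001806
∂h/∂y = [285·(-0.2) − (-200)·(-0.1)] / 38200 = -0.002016
|∇h| = √(0.001806² + -0.002016²) = 0.002707

0.0027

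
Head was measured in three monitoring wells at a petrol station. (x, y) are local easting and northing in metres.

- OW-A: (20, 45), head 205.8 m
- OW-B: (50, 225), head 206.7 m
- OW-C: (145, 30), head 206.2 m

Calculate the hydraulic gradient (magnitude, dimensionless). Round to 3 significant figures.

0.00575

With h = a·x + b·y + c and OW-A as origin, the differences give:
  30·a + 180·b = +0.9
  125·a + (-15)·b = +0.4
Eliminate b (×(-15) and ×180, subtract): -22950·a = -85.50 → a = ∂h/∂x = +0.003725
Back-substitute: b = ∂h/∂y = +0.004379.
|∇h| = √(0.003725² + 0.004379²) = 0.005749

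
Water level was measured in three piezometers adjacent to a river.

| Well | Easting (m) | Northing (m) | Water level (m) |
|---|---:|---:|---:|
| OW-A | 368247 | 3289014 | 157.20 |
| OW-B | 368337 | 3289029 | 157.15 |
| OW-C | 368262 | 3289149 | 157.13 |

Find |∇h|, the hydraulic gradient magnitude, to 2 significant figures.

With h = a·x + b·y + c and OW-A as origin, the differences give:
  90·a + 15·b = -0.05
  15·a + 135·b = -0.07
Eliminate b (×135 and ×15, subtract): 11925·a = -5.700 → a = ∂h/∂x = -0.0004780
Back-substitute: b = ∂h/∂y = -0.0004654.
|∇h| = √(-0.0004780² + -0.0004654²) = 0.0006671

0.00067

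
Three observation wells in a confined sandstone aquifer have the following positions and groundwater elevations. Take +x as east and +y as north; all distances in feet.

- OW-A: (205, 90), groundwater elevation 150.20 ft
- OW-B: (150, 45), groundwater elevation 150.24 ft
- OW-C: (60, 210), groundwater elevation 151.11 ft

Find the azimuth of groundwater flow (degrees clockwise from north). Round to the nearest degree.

134°

With h = a·x + b·y + c and OW-A as origin, the differences give:
  (-55)·a + (-45)·b = +0.04
  (-145)·a + 120·b = +0.91
Eliminate b (×120 and ×(-45), subtract): -13125·a = 45.750 → a = ∂h/∂x = -0.003486
Back-substitute: b = ∂h/∂y = +0.003371.
Flow direction (−∇h) has components (+0.003486 E, -0.003371 N).
Azimuth = atan2(E, N) = atan2(+0.003486, -0.003371) = 134.0° ≈ 134°.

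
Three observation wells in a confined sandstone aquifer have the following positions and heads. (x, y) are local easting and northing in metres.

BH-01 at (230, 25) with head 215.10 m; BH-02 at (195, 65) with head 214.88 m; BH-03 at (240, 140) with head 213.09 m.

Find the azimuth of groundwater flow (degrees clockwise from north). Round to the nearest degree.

With h = a·x + b·y + c and BH-01 as origin, the differences give:
  (-35)·a + 40·b = -0.22
  10·a + 115·b = -2.01
Eliminate b (×115 and ×40, subtract): -4425·a = 55.100 → a = ∂h/∂x = -0.01245
Back-substitute: b = ∂h/∂y = -0.01640.
Flow direction (−∇h) has components (+0.01245 E, +0.01640 N).
Azimuth = atan2(E, N) = atan2(+0.01245, +0.01640) = 37.2° ≈ 037°.

037°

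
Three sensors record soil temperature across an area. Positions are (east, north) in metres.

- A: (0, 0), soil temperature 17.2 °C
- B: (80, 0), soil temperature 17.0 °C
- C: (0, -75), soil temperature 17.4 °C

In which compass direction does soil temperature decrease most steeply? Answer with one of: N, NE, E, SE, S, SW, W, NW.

NE

∂T/∂x = (17.0 − 17.2) / (80 − 0) = -0.002500
∂T/∂y = (17.4 − 17.2) / (-75 − 0) = -0.002667
Steepest decrease is along −∇f = (+0.002500 E, +0.002667 N) → northeast.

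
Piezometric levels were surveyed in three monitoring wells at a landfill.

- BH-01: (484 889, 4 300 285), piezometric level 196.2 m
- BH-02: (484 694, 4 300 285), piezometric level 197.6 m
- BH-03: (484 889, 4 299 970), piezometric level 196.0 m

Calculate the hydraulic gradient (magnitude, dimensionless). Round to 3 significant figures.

∂h/∂x = (197.6 − 196.2) / (484694 − 484889) = -0.007179
∂h/∂y = (196.0 − 196.2) / (4299970 − 4300285) = +0.0006349
|∇h| = √(-0.007179² + 0.0006349²) = 0.007207

0.00721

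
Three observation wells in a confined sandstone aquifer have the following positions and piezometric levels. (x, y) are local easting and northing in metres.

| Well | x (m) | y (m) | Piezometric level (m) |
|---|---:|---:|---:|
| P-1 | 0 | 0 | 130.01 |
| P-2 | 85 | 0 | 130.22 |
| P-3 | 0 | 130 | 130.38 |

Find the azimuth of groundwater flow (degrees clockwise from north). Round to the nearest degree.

221°

∂h/∂x = (130.22 − 130.01) / (85 − 0) = +0.002471
∂h/∂y = (130.38 − 130.01) / (130 − 0) = +0.002846
Flow direction (−∇h) has components (-0.002471 E, -0.002846 N).
Azimuth = atan2(E, N) = atan2(-0.002471, -0.002846) = 221.0° ≈ 221°.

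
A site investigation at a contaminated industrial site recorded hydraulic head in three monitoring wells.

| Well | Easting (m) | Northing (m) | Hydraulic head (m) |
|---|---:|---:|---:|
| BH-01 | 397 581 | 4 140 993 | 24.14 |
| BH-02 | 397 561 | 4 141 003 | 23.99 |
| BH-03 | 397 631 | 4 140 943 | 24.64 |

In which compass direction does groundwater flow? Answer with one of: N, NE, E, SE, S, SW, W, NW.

With h = a·x + b·y + c and BH-01 as origin, the differences give:
  (-20)·a + 10·b = -0.15
  50·a + (-50)·b = +0.50
Eliminate b (×(-50) and ×10, subtract): 500·a = 2.500 → a = ∂h/∂x = +0.005000
Back-substitute: b = ∂h/∂y = -0.005000.
Flow = −∇h = (-0.005000 east, +0.005000 north), which points northwest.

NW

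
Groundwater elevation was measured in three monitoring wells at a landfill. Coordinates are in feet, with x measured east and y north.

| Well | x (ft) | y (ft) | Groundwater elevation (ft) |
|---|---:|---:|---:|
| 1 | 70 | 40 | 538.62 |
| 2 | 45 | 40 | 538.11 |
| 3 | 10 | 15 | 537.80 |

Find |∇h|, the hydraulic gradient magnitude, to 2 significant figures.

Differences from 1: to 2 (Δx, Δy, Δh) = (-25, 0, -0.51); to 3 = (-60, -25, -0.82).
Determinant of the coordinate differences = (-25)·(-25) − (-60)·0 = 625.
∂h/∂x = [(-0.51)·(-25) − (-0.82)·0] / 625 = +0.02040
∂h/∂y = [(-25)·(-0.82) − (-60)·(-0.51)] / 625 = -0.01616
|∇h| = √(0.02040² + -0.01616²) = 0.02603

0.026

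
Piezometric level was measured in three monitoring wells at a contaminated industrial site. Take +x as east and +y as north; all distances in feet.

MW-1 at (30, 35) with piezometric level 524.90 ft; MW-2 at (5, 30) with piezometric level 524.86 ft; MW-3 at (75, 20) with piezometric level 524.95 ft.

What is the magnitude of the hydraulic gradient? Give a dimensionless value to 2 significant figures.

Taking MW-1 as reference: MW-2−MW-1 = (-25, -5, -0.04); MW-3−MW-1 = (45, -15, +0.05).
Solve a·Δx + b·Δy = Δh: det = (-25)·(-15) − 45·(-5) = 600.
∂h/∂x = [(-0.04)·(-15) − (+0.05)·(-5)] / 600 = +0.001417
∂h/∂y = [(-25)·(+0.05) − 45·(-0.04)] / 600 = +0.0009167
|∇h| = √(0.001417² + 0.0009167²) = 0.001688

0.0017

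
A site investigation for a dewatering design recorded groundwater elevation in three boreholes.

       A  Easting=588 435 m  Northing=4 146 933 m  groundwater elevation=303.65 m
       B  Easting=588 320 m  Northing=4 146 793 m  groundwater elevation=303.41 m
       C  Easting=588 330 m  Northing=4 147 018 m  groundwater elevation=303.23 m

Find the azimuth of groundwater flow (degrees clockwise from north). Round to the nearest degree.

Three-point gradient (reference A): Δ to B = (-115, -140, -0.24), Δ to C = (-105, 85, -0.42).
∂h/∂x = +0.003236, ∂h/∂y = -0.0009438 (det = -24475).
Flow direction (−∇h) has components (-0.003236 E, +0.0009438 N).
Azimuth = atan2(E, N) = atan2(-0.003236, +0.0009438) = 286.3° ≈ 286°.

286°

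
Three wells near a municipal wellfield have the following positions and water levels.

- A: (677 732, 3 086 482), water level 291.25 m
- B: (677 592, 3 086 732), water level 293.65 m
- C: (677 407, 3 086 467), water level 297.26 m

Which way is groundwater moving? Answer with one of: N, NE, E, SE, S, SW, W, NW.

E

With h = a·x + b·y + c and A as origin, the differences give:
  (-140)·a + 250·b = +2.40
  (-325)·a + (-15)·b = +6.01
Eliminate b (×(-15) and ×250, subtract): 83350·a = -1538.500 → a = ∂h/∂x = -0.01846
Back-substitute: b = ∂h/∂y = -0.0007367.
Flow = −∇h = (+0.01846 east, +0.0007367 north), which points east.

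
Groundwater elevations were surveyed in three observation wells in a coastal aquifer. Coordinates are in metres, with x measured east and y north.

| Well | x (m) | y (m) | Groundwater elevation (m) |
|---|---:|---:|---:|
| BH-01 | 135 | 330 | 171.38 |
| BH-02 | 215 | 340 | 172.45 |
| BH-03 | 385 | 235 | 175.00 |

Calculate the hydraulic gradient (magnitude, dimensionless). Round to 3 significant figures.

Taking BH-01 as reference: BH-02−BH-01 = (80, 10, +1.07); BH-03−BH-01 = (250, -95, +3.62).
Determinant of the coordinate differences = 80·(-95) − 250·10 = -10100.
∂h/∂x = [(+1.07)·(-95) − (+3.62)·10] / -10100 = +0.01365
∂h/∂y = [80·(+3.62) − 250·(+1.07)] / -10100 = -0.002188
|∇h| = √(0.01365² + -0.002188²) = 0.01382

0.0138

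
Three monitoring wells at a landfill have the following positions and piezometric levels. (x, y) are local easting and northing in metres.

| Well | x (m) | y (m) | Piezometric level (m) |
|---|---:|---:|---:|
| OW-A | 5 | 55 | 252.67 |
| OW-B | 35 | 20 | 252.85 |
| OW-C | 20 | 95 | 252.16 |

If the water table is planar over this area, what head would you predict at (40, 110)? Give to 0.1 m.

251.9 m

Taking OW-A as reference: OW-B−OW-A = (30, -35, +0.18); OW-C−OW-A = (15, 40, -0.51).
Solve a·Δx + b·Δy = Δh: det = 30·40 − 15·(-35) = 1725.
∂h/∂x = [(+0.18)·40 − (-0.51)·(-35)] / 1725 = -0.006174
∂h/∂y = [30·(-0.51) − 15·(+0.18)] / 1725 = -0.01043
h(40, 110) = 252.67 + (-0.006174)·(35) + (-0.01043)·(55) = 252.67 -0.216 -0.574 = 251.880 m.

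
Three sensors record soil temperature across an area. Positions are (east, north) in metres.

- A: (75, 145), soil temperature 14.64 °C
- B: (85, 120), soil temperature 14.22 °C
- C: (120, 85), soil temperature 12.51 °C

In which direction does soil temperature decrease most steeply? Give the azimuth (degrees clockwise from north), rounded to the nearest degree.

Differences from A: to B (Δx, Δy, Δh) = (10, -25, -0.42); to C = (45, -60, -2.13).
Determinant of the coordinate differences = 10·(-60) − 45·(-25) = 525.
∂T/∂x = [(-0.42)·(-60) − (-2.13)·(-25)] / 525 = -0.05343
∂T/∂y = [10·(-2.13) − 45·(-0.42)] / 525 = -0.004571
Steepest decrease is along −∇f: components (+0.05343 E, +0.004571 N).
Azimuth = atan2(+0.05343, +0.004571) = 85.1° ≈ 085°.

085°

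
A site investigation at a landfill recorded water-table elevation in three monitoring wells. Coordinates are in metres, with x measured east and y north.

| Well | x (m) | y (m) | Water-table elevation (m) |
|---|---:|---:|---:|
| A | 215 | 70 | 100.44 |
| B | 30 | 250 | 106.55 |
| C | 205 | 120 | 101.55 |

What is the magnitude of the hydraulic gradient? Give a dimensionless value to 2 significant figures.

0.024

Differences from A: to B (Δx, Δy, Δh) = (-185, 180, +6.11); to C = (-10, 50, +1.11).
Determinant of the coordinate differences = (-185)·50 − (-10)·180 = -7450.
∂h/∂x = [(+6.11)·50 − (+1.11)·180] / -7450 = -0.01419
∂h/∂y = [(-185)·(+1.11) − (-10)·(+6.11)] / -7450 = +0.01936
|∇h| = √(-0.01419² + 0.01936²) = 0.024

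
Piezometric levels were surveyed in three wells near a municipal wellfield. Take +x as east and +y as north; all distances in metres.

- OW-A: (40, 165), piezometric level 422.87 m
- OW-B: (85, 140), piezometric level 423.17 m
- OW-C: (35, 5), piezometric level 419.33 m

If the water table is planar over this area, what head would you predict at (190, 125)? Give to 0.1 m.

424.8 m

Differences from OW-A: to OW-B (Δx, Δy, Δh) = (45, -25, +0.30); to OW-C = (-5, -160, -3.54).
Determinant of the coordinate differences = 45·(-160) − (-5)·(-25) = -7325.
∂h/∂x = [(+0.30)·(-160) − (-3.54)·(-25)] / -7325 = +0.01863
∂h/∂y = [45·(-3.54) − (-5)·(+0.30)] / -7325 = +0.02154
h(190, 125) = 422.87 + (+0.01863)·(150) + (+0.02154)·(-40) = 422.87 +2.795 -0.862 = 424.804 m.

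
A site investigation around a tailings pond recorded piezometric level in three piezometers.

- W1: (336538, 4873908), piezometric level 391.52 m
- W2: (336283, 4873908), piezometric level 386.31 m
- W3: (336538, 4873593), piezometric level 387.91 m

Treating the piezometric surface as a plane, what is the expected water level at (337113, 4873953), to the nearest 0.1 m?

403.8 m

∂h/∂x = (386.31 − 391.52) / (336283 − 336538) = +0.02043
∂h/∂y = (387.91 − 391.52) / (4873593 − 4873908) = +0.01146
h(337113, 4873953) = 391.52 + (+0.02043)·(575) + (+0.01146)·(45) = 391.52 +11.748 +0.516 = 403.784 m.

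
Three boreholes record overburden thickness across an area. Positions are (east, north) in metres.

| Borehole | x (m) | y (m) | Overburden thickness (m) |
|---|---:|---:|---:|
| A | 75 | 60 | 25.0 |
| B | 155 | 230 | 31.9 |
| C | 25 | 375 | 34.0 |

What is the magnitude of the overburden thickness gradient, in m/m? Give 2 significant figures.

With d = a·x + b·y + c and A as origin, the differences give:
  80·a + 170·b = +6.9
  (-50)·a + 315·b = +9.0
Eliminate b (×315 and ×170, subtract): 33700·a = 643.50 → a = ∂d/∂x = +0.01909
Back-substitute: b = ∂d/∂y = +0.03160.
|∇f| = √(0.01909² + 0.03160²) = 0.03692 m/m

0.037 m/m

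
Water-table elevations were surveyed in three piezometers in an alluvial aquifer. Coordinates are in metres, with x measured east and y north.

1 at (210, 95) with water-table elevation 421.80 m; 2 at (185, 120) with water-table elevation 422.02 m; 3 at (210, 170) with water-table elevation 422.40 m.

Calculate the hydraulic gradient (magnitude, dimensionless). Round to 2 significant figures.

0.0080

Differences from 1: to 2 (Δx, Δy, Δh) = (-25, 25, +0.22); to 3 = (0, 75, +0.60).
Determinant of the coordinate differences = (-25)·75 − 0·25 = -1875.
∂h/∂x = [(+0.22)·75 − (+0.60)·25] / -1875 = -0.0008000
∂h/∂y = [(-25)·(+0.60) − 0·(+0.22)] / -1875 = +0.008000
|∇h| = √(-0.0008000² + 0.008000²) = 0.00804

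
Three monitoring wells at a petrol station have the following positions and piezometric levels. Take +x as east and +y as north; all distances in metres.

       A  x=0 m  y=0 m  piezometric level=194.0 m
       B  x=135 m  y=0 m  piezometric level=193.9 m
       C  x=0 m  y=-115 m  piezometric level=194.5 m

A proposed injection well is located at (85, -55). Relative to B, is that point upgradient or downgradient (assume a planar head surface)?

upgradient

∂h/∂x = (193.9 − 194.0) / (135 − 0) = -0.0007407
∂h/∂y = (194.5 − 194.0) / (-115 − 0) = -0.004348
Head at (85, -55) = 194.0 + (-0.0007407)·(85) + (-0.004348)·(-55) = 194.18 m.
That is higher than the 193.9 m at B, so the point is upgradient.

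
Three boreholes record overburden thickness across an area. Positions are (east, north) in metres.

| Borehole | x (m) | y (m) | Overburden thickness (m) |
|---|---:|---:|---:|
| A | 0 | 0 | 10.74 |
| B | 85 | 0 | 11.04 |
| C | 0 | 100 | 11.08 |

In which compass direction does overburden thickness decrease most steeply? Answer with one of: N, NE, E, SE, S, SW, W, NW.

SW

∂d/∂x = (11.04 − 10.74) / (85 − 0) = +0.003529
∂d/∂y = (11.08 − 10.74) / (100 − 0) = +0.003400
Steepest decrease is along −∇f = (-0.003529 E, -0.003400 N) → southwest.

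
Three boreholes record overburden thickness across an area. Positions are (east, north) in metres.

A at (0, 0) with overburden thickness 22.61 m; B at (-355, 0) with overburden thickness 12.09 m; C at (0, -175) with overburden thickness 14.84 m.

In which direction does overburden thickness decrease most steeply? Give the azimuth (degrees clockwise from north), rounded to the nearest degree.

214°

∂d/∂x = (12.09 − 22.61) / (-355 − 0) = +0.02963
∂d/∂y = (14.84 − 22.61) / (-175 − 0) = +0.04440
Steepest decrease is along −∇f: components (-0.02963 E, -0.04440 N).
Azimuth = atan2(-0.02963, -0.04440) = 213.7° ≈ 214°.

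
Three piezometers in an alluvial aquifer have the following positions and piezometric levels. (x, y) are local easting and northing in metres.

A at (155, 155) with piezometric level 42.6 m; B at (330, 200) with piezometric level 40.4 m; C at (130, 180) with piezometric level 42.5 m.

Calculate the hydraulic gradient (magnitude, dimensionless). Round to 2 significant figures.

Taking A as reference: B−A = (175, 45, -2.2); C−A = (-25, 25, -0.1).
Determinant of the coordinate differences = 175·25 − (-25)·45 = 5500.
∂h/∂x = [(-2.2)·25 − (-0.1)·45] / 5500 = -0.009182
∂h/∂y = [175·(-0.1) − (-25)·(-2.2)] / 5500 = -0.01318
|∇h| = √(-0.009182² + -0.01318²) = 0.01606

0.016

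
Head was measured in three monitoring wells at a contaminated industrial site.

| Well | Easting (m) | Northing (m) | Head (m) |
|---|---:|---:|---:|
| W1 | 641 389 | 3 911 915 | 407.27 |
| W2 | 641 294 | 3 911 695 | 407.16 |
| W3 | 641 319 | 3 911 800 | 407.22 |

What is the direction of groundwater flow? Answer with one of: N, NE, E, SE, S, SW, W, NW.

Differences from W1: to W2 (Δx, Δy, Δh) = (-95, -220, -0.11); to W3 = (-70, -115, -0.05).
Determinant of the coordinate differences = (-95)·(-115) − (-70)·(-220) = -4475.
∂h/∂x = [(-0.11)·(-115) − (-0.05)·(-220)] / -4475 = -0.0003687
∂h/∂y = [(-95)·(-0.05) − (-70)·(-0.11)] / -4475 = +0.0006592
Flow = −∇h = (+0.0003687 east, -0.0006592 north), which points southeast.

SE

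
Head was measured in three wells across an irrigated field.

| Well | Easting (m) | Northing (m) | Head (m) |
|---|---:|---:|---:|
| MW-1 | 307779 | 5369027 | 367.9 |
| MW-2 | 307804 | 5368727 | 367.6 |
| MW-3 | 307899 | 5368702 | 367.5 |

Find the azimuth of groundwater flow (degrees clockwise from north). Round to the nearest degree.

139°

Differences from MW-1: to MW-2 (Δx, Δy, Δh) = (25, -300, -0.3); to MW-3 = (120, -325, -0.4).
Determinant of the coordinate differences = 25·(-325) − 120·(-300) = 27875.
∂h/∂x = [(-0.3)·(-325) − (-0.4)·(-300)] / 27875 = -0.0008072
∂h/∂y = [25·(-0.4) − 120·(-0.3)] / 27875 = +0.0009327
Flow direction (−∇h) has components (+0.0008072 E, -0.0009327 N).
Azimuth = atan2(E, N) = atan2(+0.0008072, -0.0009327) = 139.1° ≈ 139°.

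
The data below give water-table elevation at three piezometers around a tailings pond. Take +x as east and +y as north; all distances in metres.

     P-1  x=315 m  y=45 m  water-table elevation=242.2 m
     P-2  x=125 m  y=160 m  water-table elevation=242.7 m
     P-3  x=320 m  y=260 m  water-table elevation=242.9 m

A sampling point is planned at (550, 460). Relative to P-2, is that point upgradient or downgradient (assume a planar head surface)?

Three-point gradient (reference P-1): Δ to P-2 = (-190, 115, +0.5), Δ to P-3 = (5, 215, +0.7).
∂h/∂x = -0.0006518, ∂h/∂y = +0.003271 (det = -41425).
Head at (550, 460) = 242.2 + (-0.0006518)·(235) + (+0.003271)·(415) = 243.40 m.
That is higher than the 242.7 m at P-2, so the point is upgradient.

upgradient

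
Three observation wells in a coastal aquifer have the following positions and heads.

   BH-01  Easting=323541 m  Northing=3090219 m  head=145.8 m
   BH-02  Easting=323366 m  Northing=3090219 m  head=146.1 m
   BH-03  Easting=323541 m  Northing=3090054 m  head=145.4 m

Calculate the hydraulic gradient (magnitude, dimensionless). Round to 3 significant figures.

0.00297

∂h/∂x = (146.1 − 145.8) / (323366 − 323541) = -0.001714
∂h/∂y = (145.4 − 145.8) / (3090054 − 3090219) = +0.002424
|∇h| = √(-0.001714² + 0.002424²) = 0.002969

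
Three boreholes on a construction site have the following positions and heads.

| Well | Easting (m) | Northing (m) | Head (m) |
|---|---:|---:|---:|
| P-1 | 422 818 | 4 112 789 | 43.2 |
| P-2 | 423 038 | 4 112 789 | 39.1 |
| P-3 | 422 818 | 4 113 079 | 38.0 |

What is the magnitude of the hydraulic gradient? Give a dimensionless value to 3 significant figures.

∂h/∂x = (39.1 − 43.2) / (423038 − 422818) = -0.01864
∂h/∂y = (38.0 − 43.2) / (4113079 − 4112789) = -0.01793
|∇h| = √(-0.01864² + -0.01793²) = 0.02586

0.0259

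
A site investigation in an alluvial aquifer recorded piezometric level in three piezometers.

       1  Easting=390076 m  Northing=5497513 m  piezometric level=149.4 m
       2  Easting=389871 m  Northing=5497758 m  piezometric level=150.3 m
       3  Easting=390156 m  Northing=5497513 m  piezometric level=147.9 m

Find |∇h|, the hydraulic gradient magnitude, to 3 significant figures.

0.0223

With h = a·x + b·y + c and 1 as origin, the differences give:
  (-205)·a + 245·b = +0.9
  80·a + 0·b = -1.5
Eliminate b (×0 and ×245, subtract): -19600·a = 367.50 → a = ∂h/∂x = -0.01875
Back-substitute: b = ∂h/∂y = -0.01202.
|∇h| = √(-0.01875² + -0.01202²) = 0.02227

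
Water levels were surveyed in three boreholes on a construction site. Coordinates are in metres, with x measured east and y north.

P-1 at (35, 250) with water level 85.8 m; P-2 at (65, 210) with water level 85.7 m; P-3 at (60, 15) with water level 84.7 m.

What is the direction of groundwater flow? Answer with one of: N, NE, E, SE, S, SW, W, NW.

SW

Taking P-1 as reference: P-2−P-1 = (30, -40, -0.1); P-3−P-1 = (25, -235, -1.1).
Solve a·Δx + b·Δy = Δh: det = 30·(-235) − 25·(-40) = -6050.
∂h/∂x = [(-0.1)·(-235) − (-1.1)·(-40)] / -6050 = +0.003388
∂h/∂y = [30·(-1.1) − 25·(-0.1)] / -6050 = +0.005041
Flow = −∇h = (-0.003388 east, -0.005041 north), which points southwest.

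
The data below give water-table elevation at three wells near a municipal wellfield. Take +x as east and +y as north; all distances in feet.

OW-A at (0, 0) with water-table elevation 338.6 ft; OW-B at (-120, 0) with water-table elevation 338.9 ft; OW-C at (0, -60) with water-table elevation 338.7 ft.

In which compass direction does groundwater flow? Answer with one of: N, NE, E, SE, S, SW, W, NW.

NE

∂h/∂x = (338.9 − 338.6) / (-120 − 0) = -0.002500
∂h/∂y = (338.7 − 338.6) / (-60 − 0) = -0.001667
Flow = −∇h = (+0.002500 east, +0.001667 north), which points northeast.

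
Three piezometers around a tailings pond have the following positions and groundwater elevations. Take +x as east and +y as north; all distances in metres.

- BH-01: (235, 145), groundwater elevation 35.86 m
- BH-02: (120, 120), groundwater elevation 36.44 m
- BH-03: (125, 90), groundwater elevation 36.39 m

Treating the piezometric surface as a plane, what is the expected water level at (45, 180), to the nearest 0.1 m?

Differences from BH-01: to BH-02 (Δx, Δy, Δh) = (-115, -25, +0.58); to BH-03 = (-110, -55, +0.53).
Solve a·Δx + b·Δy = Δh: det = (-115)·(-55) − (-110)·(-25) = 3575.
∂h/∂x = [(+0.58)·(-55) − (+0.53)·(-25)] / 3575 = -0.005217
∂h/∂y = [(-115)·(+0.53) − (-110)·(+0.58)] / 3575 = +0.0007972
h(45, 180) = 35.86 + (-0.005217)·(-190) + (+0.0007972)·(35) = 35.86 +0.991 +0.028 = 36.879 m.

36.9 m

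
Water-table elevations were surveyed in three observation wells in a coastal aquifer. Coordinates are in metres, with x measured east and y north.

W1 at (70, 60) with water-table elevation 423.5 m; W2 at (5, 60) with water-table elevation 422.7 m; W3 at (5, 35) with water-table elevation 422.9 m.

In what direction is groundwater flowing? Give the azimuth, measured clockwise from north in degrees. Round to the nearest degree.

303°

With h = a·x + b·y + c and W1 as origin, the differences give:
  (-65)·a + 0·b = -0.8
  (-65)·a + (-25)·b = -0.6
Eliminate b (×(-25) and ×0, subtract): 1625·a = 20.00 → a = ∂h/∂x = +0.01231
Back-substitute: b = ∂h/∂y = -0.008000.
Flow direction (−∇h) has components (-0.01231 E, +0.008000 N).
Azimuth = atan2(E, N) = atan2(-0.01231, +0.008000) = 303.0° ≈ 303°.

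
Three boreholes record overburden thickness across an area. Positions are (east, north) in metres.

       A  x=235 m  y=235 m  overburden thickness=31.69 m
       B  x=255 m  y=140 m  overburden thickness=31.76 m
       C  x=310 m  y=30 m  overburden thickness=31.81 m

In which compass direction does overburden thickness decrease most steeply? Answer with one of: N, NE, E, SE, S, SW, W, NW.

Differences from A: to B (Δx, Δy, Δh) = (20, -95, +0.07); to C = (75, -205, +0.12).
Solve a·Δx + b·Δy = Δd: det = 20·(-205) − 75·(-95) = 3025.
∂d/∂x = [(+0.07)·(-205) − (+0.12)·(-95)] / 3025 = -0.0009752
∂d/∂y = [20·(+0.12) − 75·(+0.07)] / 3025 = -0.0009421
Steepest decrease is along −∇f = (+0.0009752 E, +0.0009421 N) → northeast.

NE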